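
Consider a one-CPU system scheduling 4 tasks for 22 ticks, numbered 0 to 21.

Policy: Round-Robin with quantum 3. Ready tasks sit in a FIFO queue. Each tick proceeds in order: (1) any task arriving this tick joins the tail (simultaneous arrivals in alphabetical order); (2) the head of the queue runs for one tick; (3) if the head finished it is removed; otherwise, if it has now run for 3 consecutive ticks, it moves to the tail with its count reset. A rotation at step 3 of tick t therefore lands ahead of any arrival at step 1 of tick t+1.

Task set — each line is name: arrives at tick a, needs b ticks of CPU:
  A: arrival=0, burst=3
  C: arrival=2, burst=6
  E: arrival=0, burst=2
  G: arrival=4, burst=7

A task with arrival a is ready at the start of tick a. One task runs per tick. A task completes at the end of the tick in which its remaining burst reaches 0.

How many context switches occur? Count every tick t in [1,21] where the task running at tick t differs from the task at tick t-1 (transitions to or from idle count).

t=0: queue=[A,E] q_used=0 → run A
t=1: queue=[A,E] q_used=1 → run A
t=2: queue=[A,E,C] q_used=2 → run A
t=3: queue=[E,C] q_used=0 → run E
t=4: queue=[E,C,G] q_used=1 → run E
t=5: queue=[C,G] q_used=0 → run C
t=6: queue=[C,G] q_used=1 → run C
t=7: queue=[C,G] q_used=2 → run C
t=8: queue=[G,C] q_used=0 → run G
t=9: queue=[G,C] q_used=1 → run G
t=10: queue=[G,C] q_used=2 → run G
t=11: queue=[C,G] q_used=0 → run C
t=12: queue=[C,G] q_used=1 → run C
t=13: queue=[C,G] q_used=2 → run C
t=14: queue=[G] q_used=0 → run G
t=15: queue=[G] q_used=1 → run G
t=16: queue=[G] q_used=2 → run G
t=17: queue=[G] q_used=0 → run G
t=18: (idle)
t=19: (idle)
t=20: (idle)
t=21: (idle)

context switches = 6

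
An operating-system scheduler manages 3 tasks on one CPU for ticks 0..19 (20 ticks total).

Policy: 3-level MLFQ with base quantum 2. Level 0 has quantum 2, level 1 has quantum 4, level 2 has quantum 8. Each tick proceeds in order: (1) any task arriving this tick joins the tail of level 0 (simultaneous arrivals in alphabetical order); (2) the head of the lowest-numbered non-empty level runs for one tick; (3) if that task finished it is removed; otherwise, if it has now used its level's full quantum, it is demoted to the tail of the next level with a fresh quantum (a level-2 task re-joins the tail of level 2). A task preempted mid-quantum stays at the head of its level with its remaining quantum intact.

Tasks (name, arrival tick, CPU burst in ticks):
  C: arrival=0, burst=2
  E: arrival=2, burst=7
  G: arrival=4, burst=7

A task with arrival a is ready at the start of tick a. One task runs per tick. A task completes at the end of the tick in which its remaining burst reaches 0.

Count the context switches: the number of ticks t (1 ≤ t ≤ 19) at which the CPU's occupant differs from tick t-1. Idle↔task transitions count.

context switches = 7

t=0: L0/L1/L2 = C/-/- → run C
t=1: L0/L1/L2 = C/-/- → run C
t=2: L0/L1/L2 = E/-/- → run E
t=3: L0/L1/L2 = E/-/- → run E
t=4: L0/L1/L2 = G/E/- → run G
t=5: L0/L1/L2 = G/E/- → run G
t=6: L0/L1/L2 = -/EG/- → run E
t=7: L0/L1/L2 = -/EG/- → run E
t=8: L0/L1/L2 = -/EG/- → run E
t=9: L0/L1/L2 = -/EG/- → run E
t=10: L0/L1/L2 = -/G/E → run G
t=11: L0/L1/L2 = -/G/E → run G
t=12: L0/L1/L2 = -/G/E → run G
t=13: L0/L1/L2 = -/G/E → run G
t=14: L0/L1/L2 = -/-/EG → run E
t=15: L0/L1/L2 = -/-/G → run G
t=16: (idle)
t=17: (idle)
t=18: (idle)
t=19: (idle)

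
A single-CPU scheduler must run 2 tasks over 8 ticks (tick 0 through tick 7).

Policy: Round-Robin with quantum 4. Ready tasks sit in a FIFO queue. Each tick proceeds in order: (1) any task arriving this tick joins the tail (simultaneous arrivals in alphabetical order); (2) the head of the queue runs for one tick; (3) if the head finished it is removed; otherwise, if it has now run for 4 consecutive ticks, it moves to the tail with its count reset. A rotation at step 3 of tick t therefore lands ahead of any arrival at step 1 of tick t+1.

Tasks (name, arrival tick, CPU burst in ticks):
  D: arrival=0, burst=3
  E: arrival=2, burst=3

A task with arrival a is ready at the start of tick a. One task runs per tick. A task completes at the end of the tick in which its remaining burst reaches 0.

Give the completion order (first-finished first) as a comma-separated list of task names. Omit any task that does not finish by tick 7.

completion order = D, E

t=0: queue=[D] q_used=0 → run D
t=1: queue=[D] q_used=1 → run D
t=2: queue=[D,E] q_used=2 → run D
t=3: queue=[E] q_used=0 → run E
t=4: queue=[E] q_used=1 → run E
t=5: queue=[E] q_used=2 → run E
t=6: (idle)
t=7: (idle)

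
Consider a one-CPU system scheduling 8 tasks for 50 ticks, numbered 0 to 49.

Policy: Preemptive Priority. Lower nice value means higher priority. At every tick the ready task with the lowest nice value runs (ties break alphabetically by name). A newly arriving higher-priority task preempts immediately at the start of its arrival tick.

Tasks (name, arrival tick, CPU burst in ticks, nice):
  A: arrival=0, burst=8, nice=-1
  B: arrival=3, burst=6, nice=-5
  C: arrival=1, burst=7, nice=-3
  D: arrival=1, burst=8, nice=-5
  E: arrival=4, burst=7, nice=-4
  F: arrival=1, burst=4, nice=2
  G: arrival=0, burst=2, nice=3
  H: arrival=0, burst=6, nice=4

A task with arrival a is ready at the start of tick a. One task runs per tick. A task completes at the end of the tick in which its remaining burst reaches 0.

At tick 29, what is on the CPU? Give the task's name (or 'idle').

running at tick 29 = A

t=0: ready={A,G,H} → run A
t=1: ready={A,C,D,F,G,H} → run D
t=2: ready={A,C,D,F,G,H} → run D
t=3: ready={A,B,C,D,F,G,H} → run B
t=4: ready={A,B,C,D,E,F,G,H} → run B
t=5: ready={A,B,C,D,E,F,G,H} → run B
t=6: ready={A,B,C,D,E,F,G,H} → run B
t=7: ready={A,B,C,D,E,F,G,H} → run B
t=8: ready={A,B,C,D,E,F,G,H} → run B
t=9: ready={A,C,D,E,F,G,H} → run D
t=10: ready={A,C,D,E,F,G,H} → run D
t=11: ready={A,C,D,E,F,G,H} → run D
t=12: ready={A,C,D,E,F,G,H} → run D
t=13: ready={A,C,D,E,F,G,H} → run D
t=14: ready={A,C,D,E,F,G,H} → run D
t=15: ready={A,C,E,F,G,H} → run E
t=16: ready={A,C,E,F,G,H} → run E
t=17: ready={A,C,E,F,G,H} → run E
t=18: ready={A,C,E,F,G,H} → run E
t=19: ready={A,C,E,F,G,H} → run E
t=20: ready={A,C,E,F,G,H} → run E
t=21: ready={A,C,E,F,G,H} → run E
t=22: ready={A,C,F,G,H} → run C
t=23: ready={A,C,F,G,H} → run C
t=24: ready={A,C,F,G,H} → run C
t=25: ready={A,C,F,G,H} → run C
t=26: ready={A,C,F,G,H} → run C
t=27: ready={A,C,F,G,H} → run C
t=28: ready={A,C,F,G,H} → run C
t=29: ready={A,F,G,H} → run A
t=30: ready={A,F,G,H} → run A
t=31: ready={A,F,G,H} → run A
t=32: ready={A,F,G,H} → run A
t=33: ready={A,F,G,H} → run A
t=34: ready={A,F,G,H} → run A
t=35: ready={A,F,G,H} → run A
t=36: ready={F,G,H} → run F
t=37: ready={F,G,H} → run F
t=38: ready={F,G,H} → run F
t=39: ready={F,G,H} → run F
t=40: ready={G,H} → run G
t=41: ready={G,H} → run G
t=42: ready={H} → run H
t=43: ready={H} → run H
t=44: ready={H} → run H
t=45: ready={H} → run H
t=46: ready={H} → run H
t=47: ready={H} → run H
t=48: (idle)
t=49: (idle)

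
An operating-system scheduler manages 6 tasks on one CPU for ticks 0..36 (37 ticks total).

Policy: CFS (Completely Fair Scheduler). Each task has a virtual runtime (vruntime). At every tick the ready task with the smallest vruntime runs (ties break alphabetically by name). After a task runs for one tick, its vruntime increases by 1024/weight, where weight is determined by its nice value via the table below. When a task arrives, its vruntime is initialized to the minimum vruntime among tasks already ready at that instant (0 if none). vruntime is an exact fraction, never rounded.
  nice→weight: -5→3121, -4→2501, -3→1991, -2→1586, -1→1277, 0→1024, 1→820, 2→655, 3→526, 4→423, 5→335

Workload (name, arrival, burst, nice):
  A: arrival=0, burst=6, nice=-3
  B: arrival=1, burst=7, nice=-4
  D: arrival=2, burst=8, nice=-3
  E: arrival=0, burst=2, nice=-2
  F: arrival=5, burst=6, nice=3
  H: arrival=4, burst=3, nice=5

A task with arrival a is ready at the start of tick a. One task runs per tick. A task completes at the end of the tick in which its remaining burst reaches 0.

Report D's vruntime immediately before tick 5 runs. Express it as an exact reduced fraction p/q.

t=0: vr[A=0 E=0] → run A
t=1: vr[A=1024/1991 B=0 E=0] → run B
t=2: vr[A=1024/1991 B=1024/2501 D=0 E=0] → run D
t=3: vr[A=1024/1991 B=1024/2501 D=1024/1991 E=0] → run E
t=4: vr[A=1024/1991 B=1024/2501 D=1024/1991 E=512/793 H=1024/2501] → run B
t=5: vr[A=1024/1991 B=2048/2501 D=1024/1991 E=512/793 F=1024/2501 H=1024/2501] → run F
t=6: vr[A=1024/1991 B=2048/2501 D=1024/1991 E=512/793 F=1549824/657763 H=1024/2501] → run H
t=7: vr[A=1024/1991 B=2048/2501 D=1024/1991 E=512/793 F=1549824/657763 H=2904064/837835] → run A
t=8: vr[A=2048/1991 B=2048/2501 D=1024/1991 E=512/793 F=1549824/657763 H=2904064/837835] → run D
t=9: vr[A=2048/1991 B=2048/2501 D=2048/1991 E=512/793 F=1549824/657763 H=2904064/837835] → run E
t=10: vr[A=2048/1991 B=2048/2501 D=2048/1991 F=1549824/657763 H=2904064/837835] → run B
t=11: vr[A=2048/1991 B=3072/2501 D=2048/1991 F=1549824/657763 H=2904064/837835] → run A
t=12: vr[A=3072/1991 B=3072/2501 D=2048/1991 F=1549824/657763 H=2904064/837835] → run D
t=13: vr[A=3072/1991 B=3072/2501 D=3072/1991 F=1549824/657763 H=2904064/837835] → run B
t=14: vr[A=3072/1991 B=4096/2501 D=3072/1991 F=1549824/657763 H=2904064/837835] → run A
t=15: vr[A=4096/1991 B=4096/2501 D=3072/1991 F=1549824/657763 H=2904064/837835] → run D
t=16: vr[A=4096/1991 B=4096/2501 D=4096/1991 F=1549824/657763 H=2904064/837835] → run B
t=17: vr[A=4096/1991 B=5120/2501 D=4096/1991 F=1549824/657763 H=2904064/837835] → run B
t=18: vr[A=4096/1991 B=6144/2501 D=4096/1991 F=1549824/657763 H=2904064/837835] → run A
t=19: vr[A=5120/1991 B=6144/2501 D=4096/1991 F=1549824/657763 H=2904064/837835] → run D
t=20: vr[A=5120/1991 B=6144/2501 D=5120/1991 F=1549824/657763 H=2904064/837835] → run F
t=21: vr[A=5120/1991 B=6144/2501 D=5120/1991 F=2830336/657763 H=2904064/837835] → run B
t=22: vr[A=5120/1991 D=5120/1991 F=2830336/657763 H=2904064/837835] → run A
t=23: vr[D=5120/1991 F=2830336/657763 H=2904064/837835] → run D
t=24: vr[D=6144/1991 F=2830336/657763 H=2904064/837835] → run D
t=25: vr[D=7168/1991 F=2830336/657763 H=2904064/837835] → run H
t=26: vr[D=7168/1991 F=2830336/657763 H=5465088/837835] → run D
t=27: vr[F=2830336/657763 H=5465088/837835] → run F
t=28: vr[F=4110848/657763 H=5465088/837835] → run F
t=29: vr[F=5391360/657763 H=5465088/837835] → run H
t=30: vr[F=5391360/657763] → run F
t=31: vr[F=6671872/657763] → run F
t=32: (idle)
t=33: (idle)
t=34: (idle)
t=35: (idle)
t=36: (idle)

vruntime(D, start of tick 5) = 1024/1991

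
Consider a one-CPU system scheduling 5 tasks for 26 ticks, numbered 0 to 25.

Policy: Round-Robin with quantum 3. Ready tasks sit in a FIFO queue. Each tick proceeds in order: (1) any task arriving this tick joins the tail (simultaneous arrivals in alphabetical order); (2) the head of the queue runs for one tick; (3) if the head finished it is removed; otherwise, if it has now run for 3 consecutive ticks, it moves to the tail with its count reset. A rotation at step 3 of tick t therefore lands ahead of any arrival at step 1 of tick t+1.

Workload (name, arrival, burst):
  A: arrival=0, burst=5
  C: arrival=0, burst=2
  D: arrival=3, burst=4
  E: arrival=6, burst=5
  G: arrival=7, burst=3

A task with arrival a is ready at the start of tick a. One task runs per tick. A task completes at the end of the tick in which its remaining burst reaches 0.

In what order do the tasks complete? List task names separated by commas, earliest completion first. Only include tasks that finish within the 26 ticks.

completion order = C, A, G, D, E

t=0: queue=[A,C] q_used=0 → run A
t=1: queue=[A,C] q_used=1 → run A
t=2: queue=[A,C] q_used=2 → run A
t=3: queue=[C,A,D] q_used=0 → run C
t=4: queue=[C,A,D] q_used=1 → run C
t=5: queue=[A,D] q_used=0 → run A
t=6: queue=[A,D,E] q_used=1 → run A
t=7: queue=[D,E,G] q_used=0 → run D
t=8: queue=[D,E,G] q_used=1 → run D
t=9: queue=[D,E,G] q_used=2 → run D
t=10: queue=[E,G,D] q_used=0 → run E
t=11: queue=[E,G,D] q_used=1 → run E
t=12: queue=[E,G,D] q_used=2 → run E
t=13: queue=[G,D,E] q_used=0 → run G
t=14: queue=[G,D,E] q_used=1 → run G
t=15: queue=[G,D,E] q_used=2 → run G
t=16: queue=[D,E] q_used=0 → run D
t=17: queue=[E] q_used=0 → run E
t=18: queue=[E] q_used=1 → run E
t=19: (idle)
t=20: (idle)
t=21: (idle)
t=22: (idle)
t=23: (idle)
t=24: (idle)
t=25: (idle)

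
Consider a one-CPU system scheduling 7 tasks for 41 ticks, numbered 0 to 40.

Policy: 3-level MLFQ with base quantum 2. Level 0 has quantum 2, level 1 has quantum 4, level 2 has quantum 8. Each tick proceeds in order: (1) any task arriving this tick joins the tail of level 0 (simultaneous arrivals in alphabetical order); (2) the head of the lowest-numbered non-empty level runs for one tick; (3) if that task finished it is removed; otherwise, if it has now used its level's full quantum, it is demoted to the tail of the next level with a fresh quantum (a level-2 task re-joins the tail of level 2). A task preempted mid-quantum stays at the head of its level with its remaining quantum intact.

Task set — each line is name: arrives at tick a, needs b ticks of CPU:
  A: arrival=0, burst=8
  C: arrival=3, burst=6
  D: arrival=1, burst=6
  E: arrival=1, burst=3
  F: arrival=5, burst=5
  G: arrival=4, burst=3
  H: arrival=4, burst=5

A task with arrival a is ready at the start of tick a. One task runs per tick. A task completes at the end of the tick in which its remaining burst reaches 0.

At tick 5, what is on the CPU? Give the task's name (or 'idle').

running at tick 5 = E

t=0: L0/L1/L2 = A/-/- → run A
t=1: L0/L1/L2 = ADE/-/- → run A
t=2: L0/L1/L2 = DE/A/- → run D
t=3: L0/L1/L2 = DEC/A/- → run D
t=4: L0/L1/L2 = ECGH/AD/- → run E
t=5: L0/L1/L2 = ECGHF/AD/- → run E
t=6: L0/L1/L2 = CGHF/ADE/- → run C
t=7: L0/L1/L2 = CGHF/ADE/- → run C
t=8: L0/L1/L2 = GHF/ADEC/- → run G
t=9: L0/L1/L2 = GHF/ADEC/- → run G
t=10: L0/L1/L2 = HF/ADECG/- → run H
t=11: L0/L1/L2 = HF/ADECG/- → run H
t=12: L0/L1/L2 = F/ADECGH/- → run F
t=13: L0/L1/L2 = F/ADECGH/- → run F
t=14: L0/L1/L2 = -/ADECGHF/- → run A
t=15: L0/L1/L2 = -/ADECGHF/- → run A
t=16: L0/L1/L2 = -/ADECGHF/- → run A
t=17: L0/L1/L2 = -/ADECGHF/- → run A
t=18: L0/L1/L2 = -/DECGHF/A → run D
t=19: L0/L1/L2 = -/DECGHF/A → run D
t=20: L0/L1/L2 = -/DECGHF/A → run D
t=21: L0/L1/L2 = -/DECGHF/A → run D
t=22: L0/L1/L2 = -/ECGHF/A → run E
t=23: L0/L1/L2 = -/CGHF/A → run C
t=24: L0/L1/L2 = -/CGHF/A → run C
t=25: L0/L1/L2 = -/CGHF/A → run C
t=26: L0/L1/L2 = -/CGHF/A → run C
t=27: L0/L1/L2 = -/GHF/A → run G
t=28: L0/L1/L2 = -/HF/A → run H
t=29: L0/L1/L2 = -/HF/A → run H
t=30: L0/L1/L2 = -/HF/A → run H
t=31: L0/L1/L2 = -/F/A → run F
t=32: L0/L1/L2 = -/F/A → run F
t=33: L0/L1/L2 = -/F/A → run F
t=34: L0/L1/L2 = -/-/A → run A
t=35: L0/L1/L2 = -/-/A → run A
t=36: (idle)
t=37: (idle)
t=38: (idle)
t=39: (idle)
t=40: (idle)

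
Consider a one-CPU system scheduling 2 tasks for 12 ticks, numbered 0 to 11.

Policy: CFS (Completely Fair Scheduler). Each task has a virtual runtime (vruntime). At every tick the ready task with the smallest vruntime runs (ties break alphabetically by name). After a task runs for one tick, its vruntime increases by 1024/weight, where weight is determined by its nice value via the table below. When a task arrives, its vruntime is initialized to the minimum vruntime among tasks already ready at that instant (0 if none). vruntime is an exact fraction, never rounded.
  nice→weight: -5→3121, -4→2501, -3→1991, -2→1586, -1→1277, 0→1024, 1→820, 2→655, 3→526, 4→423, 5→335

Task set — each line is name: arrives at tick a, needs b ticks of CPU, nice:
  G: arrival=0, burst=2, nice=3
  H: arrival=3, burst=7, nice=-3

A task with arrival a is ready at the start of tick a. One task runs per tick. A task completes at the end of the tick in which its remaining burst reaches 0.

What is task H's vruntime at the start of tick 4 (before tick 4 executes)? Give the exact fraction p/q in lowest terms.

vruntime(H, start of tick 4) = 1024/1991

t=0: vr[G=0] → run G
t=1: vr[G=512/263] → run G
t=2: (idle)
t=3: vr[H=0] → run H
t=4: vr[H=1024/1991] → run H
t=5: vr[H=2048/1991] → run H
t=6: vr[H=3072/1991] → run H
t=7: vr[H=4096/1991] → run H
t=8: vr[H=5120/1991] → run H
t=9: vr[H=6144/1991] → run H
t=10: (idle)
t=11: (idle)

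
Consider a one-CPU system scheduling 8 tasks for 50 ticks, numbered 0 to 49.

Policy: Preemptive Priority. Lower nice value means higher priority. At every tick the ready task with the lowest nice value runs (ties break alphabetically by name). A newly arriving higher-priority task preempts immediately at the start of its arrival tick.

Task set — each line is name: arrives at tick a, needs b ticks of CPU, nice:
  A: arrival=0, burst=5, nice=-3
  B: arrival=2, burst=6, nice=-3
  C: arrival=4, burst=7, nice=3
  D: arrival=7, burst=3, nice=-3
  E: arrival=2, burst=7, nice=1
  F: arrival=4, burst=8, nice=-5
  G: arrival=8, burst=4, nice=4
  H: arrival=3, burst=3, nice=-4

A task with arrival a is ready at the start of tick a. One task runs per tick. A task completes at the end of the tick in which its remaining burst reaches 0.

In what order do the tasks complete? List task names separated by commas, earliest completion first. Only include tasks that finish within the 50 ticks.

completion order = F, H, A, B, D, E, C, G

t=0: ready={A} → run A
t=1: ready={A} → run A
t=2: ready={A,B,E} → run A
t=3: ready={A,B,E,H} → run H
t=4: ready={A,B,C,E,F,H} → run F
t=5: ready={A,B,C,E,F,H} → run F
t=6: ready={A,B,C,E,F,H} → run F
t=7: ready={A,B,C,D,E,F,H} → run F
t=8: ready={A,B,C,D,E,F,G,H} → run F
t=9: ready={A,B,C,D,E,F,G,H} → run F
t=10: ready={A,B,C,D,E,F,G,H} → run F
t=11: ready={A,B,C,D,E,F,G,H} → run F
t=12: ready={A,B,C,D,E,G,H} → run H
t=13: ready={A,B,C,D,E,G,H} → run H
t=14: ready={A,B,C,D,E,G} → run A
t=15: ready={A,B,C,D,E,G} → run A
t=16: ready={B,C,D,E,G} → run B
t=17: ready={B,C,D,E,G} → run B
t=18: ready={B,C,D,E,G} → run B
t=19: ready={B,C,D,E,G} → run B
t=20: ready={B,C,D,E,G} → run B
t=21: ready={B,C,D,E,G} → run B
t=22: ready={C,D,E,G} → run D
t=23: ready={C,D,E,G} → run D
t=24: ready={C,D,E,G} → run D
t=25: ready={C,E,G} → run E
t=26: ready={C,E,G} → run E
t=27: ready={C,E,G} → run E
t=28: ready={C,E,G} → run E
t=29: ready={C,E,G} → run E
t=30: ready={C,E,G} → run E
t=31: ready={C,E,G} → run E
t=32: ready={C,G} → run C
t=33: ready={C,G} → run C
t=34: ready={C,G} → run C
t=35: ready={C,G} → run C
t=36: ready={C,G} → run C
t=37: ready={C,G} → run C
t=38: ready={C,G} → run C
t=39: ready={G} → run G
t=40: ready={G} → run G
t=41: ready={G} → run G
t=42: ready={G} → run G
t=43: (idle)
t=44: (idle)
t=45: (idle)
t=46: (idle)
t=47: (idle)
t=48: (idle)
t=49: (idle)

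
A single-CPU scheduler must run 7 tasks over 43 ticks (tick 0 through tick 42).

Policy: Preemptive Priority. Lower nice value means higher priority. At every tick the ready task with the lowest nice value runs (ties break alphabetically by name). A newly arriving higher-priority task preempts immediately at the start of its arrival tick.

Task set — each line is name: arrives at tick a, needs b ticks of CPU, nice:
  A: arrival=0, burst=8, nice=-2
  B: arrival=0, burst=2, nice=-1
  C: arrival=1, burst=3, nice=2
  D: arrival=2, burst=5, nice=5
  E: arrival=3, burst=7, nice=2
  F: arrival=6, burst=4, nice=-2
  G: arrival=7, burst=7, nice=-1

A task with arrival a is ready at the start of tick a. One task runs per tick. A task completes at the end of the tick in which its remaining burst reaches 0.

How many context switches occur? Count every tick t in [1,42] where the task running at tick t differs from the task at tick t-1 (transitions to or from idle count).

context switches = 7

t=0: ready={A,B} → run A
t=1: ready={A,B,C} → run A
t=2: ready={A,B,C,D} → run A
t=3: ready={A,B,C,D,E} → run A
t=4: ready={A,B,C,D,E} → run A
t=5: ready={A,B,C,D,E} → run A
t=6: ready={A,B,C,D,E,F} → run A
t=7: ready={A,B,C,D,E,F,G} → run A
t=8: ready={B,C,D,E,F,G} → run F
t=9: ready={B,C,D,E,F,G} → run F
t=10: ready={B,C,D,E,F,G} → run F
t=11: ready={B,C,D,E,F,G} → run F
t=12: ready={B,C,D,E,G} → run B
t=13: ready={B,C,D,E,G} → run B
t=14: ready={C,D,E,G} → run G
t=15: ready={C,D,E,G} → run G
t=16: ready={C,D,E,G} → run G
t=17: ready={C,D,E,G} → run G
t=18: ready={C,D,E,G} → run G
t=19: ready={C,D,E,G} → run G
t=20: ready={C,D,E,G} → run G
t=21: ready={C,D,E} → run C
t=22: ready={C,D,E} → run C
t=23: ready={C,D,E} → run C
t=24: ready={D,E} → run E
t=25: ready={D,E} → run E
t=26: ready={D,E} → run E
t=27: ready={D,E} → run E
t=28: ready={D,E} → run E
t=29: ready={D,E} → run E
t=30: ready={D,E} → run E
t=31: ready={D} → run D
t=32: ready={D} → run D
t=33: ready={D} → run D
t=34: ready={D} → run D
t=35: ready={D} → run D
t=36: (idle)
t=37: (idle)
t=38: (idle)
t=39: (idle)
t=40: (idle)
t=41: (idle)
t=42: (idle)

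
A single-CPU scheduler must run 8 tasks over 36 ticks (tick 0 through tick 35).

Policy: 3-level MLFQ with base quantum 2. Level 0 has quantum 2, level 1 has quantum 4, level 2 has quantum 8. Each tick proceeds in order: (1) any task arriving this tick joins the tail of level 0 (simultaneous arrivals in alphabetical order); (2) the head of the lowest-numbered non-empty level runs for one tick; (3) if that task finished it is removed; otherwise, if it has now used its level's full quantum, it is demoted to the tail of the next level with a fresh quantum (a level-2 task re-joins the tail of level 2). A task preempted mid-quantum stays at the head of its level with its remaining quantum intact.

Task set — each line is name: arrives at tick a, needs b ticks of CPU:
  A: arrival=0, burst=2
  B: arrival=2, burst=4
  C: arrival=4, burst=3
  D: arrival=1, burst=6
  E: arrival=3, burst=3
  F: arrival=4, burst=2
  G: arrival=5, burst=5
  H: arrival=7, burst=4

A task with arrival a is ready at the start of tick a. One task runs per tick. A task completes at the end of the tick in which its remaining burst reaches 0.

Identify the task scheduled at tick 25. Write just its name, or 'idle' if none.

t=0: L0/L1/L2 = A/-/- → run A
t=1: L0/L1/L2 = AD/-/- → run A
t=2: L0/L1/L2 = DB/-/- → run D
t=3: L0/L1/L2 = DBE/-/- → run D
t=4: L0/L1/L2 = BECF/D/- → run B
t=5: L0/L1/L2 = BECFG/D/- → run B
t=6: L0/L1/L2 = ECFG/DB/- → run E
t=7: L0/L1/L2 = ECFGH/DB/- → run E
t=8: L0/L1/L2 = CFGH/DBE/- → run C
t=9: L0/L1/L2 = CFGH/DBE/- → run C
t=10: L0/L1/L2 = FGH/DBEC/- → run F
t=11: L0/L1/L2 = FGH/DBEC/- → run F
t=12: L0/L1/L2 = GH/DBEC/- → run G
t=13: L0/L1/L2 = GH/DBEC/- → run G
t=14: L0/L1/L2 = H/DBECG/- → run H
t=15: L0/L1/L2 = H/DBECG/- → run H
t=16: L0/L1/L2 = -/DBECGH/- → run D
t=17: L0/L1/L2 = -/DBECGH/- → run D
t=18: L0/L1/L2 = -/DBECGH/- → run D
t=19: L0/L1/L2 = -/DBECGH/- → run D
t=20: L0/L1/L2 = -/BECGH/- → run B
t=21: L0/L1/L2 = -/BECGH/- → run B
t=22: L0/L1/L2 = -/ECGH/- → run E
t=23: L0/L1/L2 = -/CGH/- → run C
t=24: L0/L1/L2 = -/GH/- → run G
t=25: L0/L1/L2 = -/GH/- → run G
t=26: L0/L1/L2 = -/GH/- → run G
t=27: L0/L1/L2 = -/H/- → run H
t=28: L0/L1/L2 = -/H/- → run H
t=29: (idle)
t=30: (idle)
t=31: (idle)
t=32: (idle)
t=33: (idle)
t=34: (idle)
t=35: (idle)

running at tick 25 = G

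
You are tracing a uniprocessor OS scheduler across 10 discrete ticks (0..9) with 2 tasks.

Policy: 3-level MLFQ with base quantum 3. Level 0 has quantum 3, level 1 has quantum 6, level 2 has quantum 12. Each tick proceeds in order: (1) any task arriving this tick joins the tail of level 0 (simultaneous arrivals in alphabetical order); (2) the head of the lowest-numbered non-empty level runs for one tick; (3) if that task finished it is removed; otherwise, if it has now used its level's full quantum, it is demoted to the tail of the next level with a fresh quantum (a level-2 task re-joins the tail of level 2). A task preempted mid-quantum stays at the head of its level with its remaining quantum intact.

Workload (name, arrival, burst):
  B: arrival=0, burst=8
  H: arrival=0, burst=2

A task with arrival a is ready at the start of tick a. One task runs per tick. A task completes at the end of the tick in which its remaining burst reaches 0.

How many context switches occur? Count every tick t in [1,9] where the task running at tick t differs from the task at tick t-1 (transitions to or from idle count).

context switches = 2

t=0: L0/L1/L2 = BH/-/- → run B
t=1: L0/L1/L2 = BH/-/- → run B
t=2: L0/L1/L2 = BH/-/- → run B
t=3: L0/L1/L2 = H/B/- → run H
t=4: L0/L1/L2 = H/B/- → run H
t=5: L0/L1/L2 = -/B/- → run B
t=6: L0/L1/L2 = -/B/- → run B
t=7: L0/L1/L2 = -/B/- → run B
t=8: L0/L1/L2 = -/B/- → run B
t=9: L0/L1/L2 = -/B/- → run B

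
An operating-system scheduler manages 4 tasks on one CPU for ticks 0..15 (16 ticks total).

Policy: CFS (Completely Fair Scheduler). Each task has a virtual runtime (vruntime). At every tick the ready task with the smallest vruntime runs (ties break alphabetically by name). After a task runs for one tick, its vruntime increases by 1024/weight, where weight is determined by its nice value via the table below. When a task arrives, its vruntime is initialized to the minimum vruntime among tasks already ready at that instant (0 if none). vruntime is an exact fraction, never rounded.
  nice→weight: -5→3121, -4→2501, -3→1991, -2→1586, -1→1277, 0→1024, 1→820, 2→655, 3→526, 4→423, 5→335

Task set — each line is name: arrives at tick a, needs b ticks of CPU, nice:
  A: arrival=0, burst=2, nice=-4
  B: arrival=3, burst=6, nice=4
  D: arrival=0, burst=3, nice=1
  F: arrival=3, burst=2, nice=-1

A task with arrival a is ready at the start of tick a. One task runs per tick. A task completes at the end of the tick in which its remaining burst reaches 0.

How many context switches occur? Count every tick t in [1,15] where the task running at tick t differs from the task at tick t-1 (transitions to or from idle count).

t=0: vr[A=0 D=0] → run A
t=1: vr[A=1024/2501 D=0] → run D
t=2: vr[A=1024/2501 D=256/205] → run A
t=3: vr[B=256/205 D=256/205 F=256/205] → run B
t=4: vr[B=318208/86715 D=256/205 F=256/205] → run D
t=5: vr[B=318208/86715 D=512/205 F=256/205] → run F
t=6: vr[B=318208/86715 D=512/205 F=536832/261785] → run F
t=7: vr[B=318208/86715 D=512/205] → run D
t=8: vr[B=318208/86715] → run B
t=9: vr[B=528128/86715] → run B
t=10: vr[B=246016/28905] → run B
t=11: vr[B=947968/86715] → run B
t=12: vr[B=1157888/86715] → run B
t=13: (idle)
t=14: (idle)
t=15: (idle)

context switches = 8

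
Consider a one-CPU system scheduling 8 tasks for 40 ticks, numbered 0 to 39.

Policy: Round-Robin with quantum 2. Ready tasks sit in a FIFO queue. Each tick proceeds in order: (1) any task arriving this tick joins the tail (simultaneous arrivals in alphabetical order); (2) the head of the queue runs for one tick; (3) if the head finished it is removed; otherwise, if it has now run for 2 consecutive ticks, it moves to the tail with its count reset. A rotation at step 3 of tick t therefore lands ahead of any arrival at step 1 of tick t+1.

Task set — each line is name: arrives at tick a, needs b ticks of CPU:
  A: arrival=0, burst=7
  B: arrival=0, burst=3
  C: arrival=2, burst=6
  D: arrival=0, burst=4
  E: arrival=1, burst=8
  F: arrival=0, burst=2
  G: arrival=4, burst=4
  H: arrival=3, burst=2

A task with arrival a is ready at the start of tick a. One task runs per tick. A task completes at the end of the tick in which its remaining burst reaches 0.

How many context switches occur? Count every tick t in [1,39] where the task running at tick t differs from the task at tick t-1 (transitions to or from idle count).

t=0: queue=[A,B,D,F] q_used=0 → run A
t=1: queue=[A,B,D,F,E] q_used=1 → run A
t=2: queue=[B,D,F,E,A,C] q_used=0 → run B
t=3: queue=[B,D,F,E,A,C,H] q_used=1 → run B
t=4: queue=[D,F,E,A,C,H,B,G] q_used=0 → run D
t=5: queue=[D,F,E,A,C,H,B,G] q_used=1 → run D
t=6: queue=[F,E,A,C,H,B,G,D] q_used=0 → run F
t=7: queue=[F,E,A,C,H,B,G,D] q_used=1 → run F
t=8: queue=[E,A,C,H,B,G,D] q_used=0 → run E
t=9: queue=[E,A,C,H,B,G,D] q_used=1 → run E
t=10: queue=[A,C,H,B,G,D,E] q_used=0 → run A
t=11: queue=[A,C,H,B,G,D,E] q_used=1 → run A
t=12: queue=[C,H,B,G,D,E,A] q_used=0 → run C
t=13: queue=[C,H,B,G,D,E,A] q_used=1 → run C
t=14: queue=[H,B,G,D,E,A,C] q_used=0 → run H
t=15: queue=[H,B,G,D,E,A,C] q_used=1 → run H
t=16: queue=[B,G,D,E,A,C] q_used=0 → run B
t=17: queue=[G,D,E,A,C] q_used=0 → run G
t=18: queue=[G,D,E,A,C] q_used=1 → run G
t=19: queue=[D,E,A,C,G] q_used=0 → run D
t=20: queue=[D,E,A,C,G] q_used=1 → run D
t=21: queue=[E,A,C,G] q_used=0 → run E
t=22: queue=[E,A,C,G] q_used=1 → run E
t=23: queue=[A,C,G,E] q_used=0 → run A
t=24: queue=[A,C,G,E] q_used=1 → run A
t=25: queue=[C,G,E,A] q_used=0 → run C
t=26: queue=[C,G,E,A] q_used=1 → run C
t=27: queue=[G,E,A,C] q_used=0 → run G
t=28: queue=[G,E,A,C] q_used=1 → run G
t=29: queue=[E,A,C] q_used=0 → run E
t=30: queue=[E,A,C] q_used=1 → run E
t=31: queue=[A,C,E] q_used=0 → run A
t=32: queue=[C,E] q_used=0 → run C
t=33: queue=[C,E] q_used=1 → run C
t=34: queue=[E] q_used=0 → run E
t=35: queue=[E] q_used=1 → run E
t=36: (idle)
t=37: (idle)
t=38: (idle)
t=39: (idle)

context switches = 19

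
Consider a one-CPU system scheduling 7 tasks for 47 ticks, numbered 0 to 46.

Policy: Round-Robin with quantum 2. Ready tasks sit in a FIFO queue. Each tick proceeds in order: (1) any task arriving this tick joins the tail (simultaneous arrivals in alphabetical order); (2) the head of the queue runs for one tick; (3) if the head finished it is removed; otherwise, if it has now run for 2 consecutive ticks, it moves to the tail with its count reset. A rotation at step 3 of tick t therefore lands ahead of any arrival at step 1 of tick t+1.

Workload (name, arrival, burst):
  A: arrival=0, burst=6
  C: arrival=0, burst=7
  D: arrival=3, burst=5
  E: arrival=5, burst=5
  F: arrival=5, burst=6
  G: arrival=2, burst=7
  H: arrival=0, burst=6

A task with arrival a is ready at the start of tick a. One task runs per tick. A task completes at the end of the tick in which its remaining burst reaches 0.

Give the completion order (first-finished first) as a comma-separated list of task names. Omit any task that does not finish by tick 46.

t=0: queue=[A,C,H] q_used=0 → run A
t=1: queue=[A,C,H] q_used=1 → run A
t=2: queue=[C,H,A,G] q_used=0 → run C
t=3: queue=[C,H,A,G,D] q_used=1 → run C
t=4: queue=[H,A,G,D,C] q_used=0 → run H
t=5: queue=[H,A,G,D,C,E,F] q_used=1 → run H
t=6: queue=[A,G,D,C,E,F,H] q_used=0 → run A
t=7: queue=[A,G,D,C,E,F,H] q_used=1 → run A
t=8: queue=[G,D,C,E,F,H,A] q_used=0 → run G
t=9: queue=[G,D,C,E,F,H,A] q_used=1 → run G
t=10: queue=[D,C,E,F,H,A,G] q_used=0 → run D
t=11: queue=[D,C,E,F,H,A,G] q_used=1 → run D
t=12: queue=[C,E,F,H,A,G,D] q_used=0 → run C
t=13: queue=[C,E,F,H,A,G,D] q_used=1 → run C
t=14: queue=[E,F,H,A,G,D,C] q_used=0 → run E
t=15: queue=[E,F,H,A,G,D,C] q_used=1 → run E
t=16: queue=[F,H,A,G,D,C,E] q_used=0 → run F
t=17: queue=[F,H,A,G,D,C,E] q_used=1 → run F
t=18: queue=[H,A,G,D,C,E,F] q_used=0 → run H
t=19: queue=[H,A,G,D,C,E,F] q_used=1 → run H
t=20: queue=[A,G,D,C,E,F,H] q_used=0 → run A
t=21: queue=[A,G,D,C,E,F,H] q_used=1 → run A
t=22: queue=[G,D,C,E,F,H] q_used=0 → run G
t=23: queue=[G,D,C,E,F,H] q_used=1 → run G
t=24: queue=[D,C,E,F,H,G] q_used=0 → run D
t=25: queue=[D,C,E,F,H,G] q_used=1 → run D
t=26: queue=[C,E,F,H,G,D] q_used=0 → run C
t=27: queue=[C,E,F,H,G,D] q_used=1 → run C
t=28: queue=[E,F,H,G,D,C] q_used=0 → run E
t=29: queue=[E,F,H,G,D,C] q_used=1 → run E
t=30: queue=[F,H,G,D,C,E] q_used=0 → run F
t=31: queue=[F,H,G,D,C,E] q_used=1 → run F
t=32: queue=[H,G,D,C,E,F] q_used=0 → run H
t=33: queue=[H,G,D,C,E,F] q_used=1 → run H
t=34: queue=[G,D,C,E,F] q_used=0 → run G
t=35: queue=[G,D,C,E,F] q_used=1 → run G
t=36: queue=[D,C,E,F,G] q_used=0 → run D
t=37: queue=[C,E,F,G] q_used=0 → run C
t=38: queue=[E,F,G] q_used=0 → run E
t=39: queue=[F,G] q_used=0 → run F
t=40: queue=[F,G] q_used=1 → run F
t=41: queue=[G] q_used=0 → run G
t=42: (idle)
t=43: (idle)
t=44: (idle)
t=45: (idle)
t=46: (idle)

completion order = A, H, D, C, E, F, G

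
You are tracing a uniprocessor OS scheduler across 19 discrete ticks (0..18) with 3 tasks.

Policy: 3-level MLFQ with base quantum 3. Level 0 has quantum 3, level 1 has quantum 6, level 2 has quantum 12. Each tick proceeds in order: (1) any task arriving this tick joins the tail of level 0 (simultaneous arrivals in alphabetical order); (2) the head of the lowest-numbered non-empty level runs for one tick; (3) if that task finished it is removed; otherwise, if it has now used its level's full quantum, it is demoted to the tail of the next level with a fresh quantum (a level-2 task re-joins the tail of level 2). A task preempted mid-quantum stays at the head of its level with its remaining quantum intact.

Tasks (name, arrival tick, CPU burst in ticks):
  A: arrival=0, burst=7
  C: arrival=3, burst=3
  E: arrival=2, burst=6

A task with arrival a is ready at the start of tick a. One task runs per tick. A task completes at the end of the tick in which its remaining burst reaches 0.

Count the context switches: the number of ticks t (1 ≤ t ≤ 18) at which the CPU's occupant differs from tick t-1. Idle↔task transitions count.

t=0: L0/L1/L2 = A/-/- → run A
t=1: L0/L1/L2 = A/-/- → run A
t=2: L0/L1/L2 = AE/-/- → run A
t=3: L0/L1/L2 = EC/A/- → run E
t=4: L0/L1/L2 = EC/A/- → run E
t=5: L0/L1/L2 = EC/A/- → run E
t=6: L0/L1/L2 = C/AE/- → run C
t=7: L0/L1/L2 = C/AE/- → run C
t=8: L0/L1/L2 = C/AE/- → run C
t=9: L0/L1/L2 = -/AE/- → run A
t=10: L0/L1/L2 = -/AE/- → run A
t=11: L0/L1/L2 = -/AE/- → run A
t=12: L0/L1/L2 = -/AE/- → run A
t=13: L0/L1/L2 = -/E/- → run E
t=14: L0/L1/L2 = -/E/- → run E
t=15: L0/L1/L2 = -/E/- → run E
t=16: (idle)
t=17: (idle)
t=18: (idle)

context switches = 5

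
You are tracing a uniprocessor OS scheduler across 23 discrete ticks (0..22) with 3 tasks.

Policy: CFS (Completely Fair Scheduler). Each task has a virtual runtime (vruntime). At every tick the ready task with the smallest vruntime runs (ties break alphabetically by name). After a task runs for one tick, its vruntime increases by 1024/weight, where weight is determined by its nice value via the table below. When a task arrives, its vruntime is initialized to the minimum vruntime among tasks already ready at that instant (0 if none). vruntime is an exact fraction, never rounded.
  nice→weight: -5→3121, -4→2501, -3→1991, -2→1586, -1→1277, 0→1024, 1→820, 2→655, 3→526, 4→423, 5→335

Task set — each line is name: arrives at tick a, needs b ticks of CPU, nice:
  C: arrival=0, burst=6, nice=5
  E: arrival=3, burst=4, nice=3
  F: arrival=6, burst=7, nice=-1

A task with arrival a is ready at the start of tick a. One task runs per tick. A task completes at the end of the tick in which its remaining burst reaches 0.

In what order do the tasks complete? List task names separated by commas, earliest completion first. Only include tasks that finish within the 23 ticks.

completion order = E, C, F

t=0: vr[C=0] → run C
t=1: vr[C=1024/335] → run C
t=2: vr[C=2048/335] → run C
t=3: vr[C=3072/335 E=3072/335] → run C
t=4: vr[C=4096/335 E=3072/335] → run E
t=5: vr[C=4096/335 E=979456/88105] → run E
t=6: vr[C=4096/335 E=1150976/88105 F=4096/335] → run C
t=7: vr[C=1024/67 E=1150976/88105 F=4096/335] → run F
t=8: vr[C=1024/67 E=1150976/88105 F=5573632/427795] → run F
t=9: vr[C=1024/67 E=1150976/88105 F=5916672/427795] → run E
t=10: vr[C=1024/67 E=1322496/88105 F=5916672/427795] → run F
t=11: vr[C=1024/67 E=1322496/88105 F=6259712/427795] → run F
t=12: vr[C=1024/67 E=1322496/88105 F=6602752/427795] → run E
t=13: vr[C=1024/67 F=6602752/427795] → run C
t=14: vr[F=6602752/427795] → run F
t=15: vr[F=6945792/427795] → run F
t=16: vr[F=7288832/427795] → run F
t=17: (idle)
t=18: (idle)
t=19: (idle)
t=20: (idle)
t=21: (idle)
t=22: (idle)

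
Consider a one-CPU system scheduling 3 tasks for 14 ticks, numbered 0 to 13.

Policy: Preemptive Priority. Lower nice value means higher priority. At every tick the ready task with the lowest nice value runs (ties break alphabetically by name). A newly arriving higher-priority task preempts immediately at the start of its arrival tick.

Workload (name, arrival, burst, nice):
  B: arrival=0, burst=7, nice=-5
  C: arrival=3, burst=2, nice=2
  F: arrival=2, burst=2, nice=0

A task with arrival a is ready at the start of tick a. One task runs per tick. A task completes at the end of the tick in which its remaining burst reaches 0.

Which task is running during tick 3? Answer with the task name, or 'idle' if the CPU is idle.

t=0: ready={B} → run B
t=1: ready={B} → run B
t=2: ready={B,F} → run B
t=3: ready={B,C,F} → run B
t=4: ready={B,C,F} → run B
t=5: ready={B,C,F} → run B
t=6: ready={B,C,F} → run B
t=7: ready={C,F} → run F
t=8: ready={C,F} → run F
t=9: ready={C} → run C
t=10: ready={C} → run C
t=11: (idle)
t=12: (idle)
t=13: (idle)

running at tick 3 = B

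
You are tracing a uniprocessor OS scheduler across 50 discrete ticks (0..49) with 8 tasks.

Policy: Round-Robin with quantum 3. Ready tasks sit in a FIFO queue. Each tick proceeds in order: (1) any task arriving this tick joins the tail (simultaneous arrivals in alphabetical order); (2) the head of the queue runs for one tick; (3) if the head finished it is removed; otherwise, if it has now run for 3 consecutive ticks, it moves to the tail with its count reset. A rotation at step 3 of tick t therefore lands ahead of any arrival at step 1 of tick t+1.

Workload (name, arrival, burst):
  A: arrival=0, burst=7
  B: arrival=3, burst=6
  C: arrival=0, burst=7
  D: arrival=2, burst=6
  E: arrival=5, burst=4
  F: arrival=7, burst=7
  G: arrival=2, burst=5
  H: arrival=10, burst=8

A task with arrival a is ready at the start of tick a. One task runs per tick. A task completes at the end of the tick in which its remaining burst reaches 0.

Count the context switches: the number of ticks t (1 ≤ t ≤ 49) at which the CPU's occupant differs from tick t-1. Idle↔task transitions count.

t=0: queue=[A,C] q_used=0 → run A
t=1: queue=[A,C] q_used=1 → run A
t=2: queue=[A,C,D,G] q_used=2 → run A
t=3: queue=[C,D,G,A,B] q_used=0 → run C
t=4: queue=[C,D,G,A,B] q_used=1 → run C
t=5: queue=[C,D,G,A,B,E] q_used=2 → run C
t=6: queue=[D,G,A,B,E,C] q_used=0 → run D
t=7: queue=[D,G,A,B,E,C,F] q_used=1 → run D
t=8: queue=[D,G,A,B,E,C,F] q_used=2 → run D
t=9: queue=[G,A,B,E,C,F,D] q_used=0 → run G
t=10: queue=[G,A,B,E,C,F,D,H] q_used=1 → run G
t=11: queue=[G,A,B,E,C,F,D,H] q_used=2 → run G
t=12: queue=[A,B,E,C,F,D,H,G] q_used=0 → run A
t=13: queue=[A,B,E,C,F,D,H,G] q_used=1 → run A
t=14: queue=[A,B,E,C,F,D,H,G] q_used=2 → run A
t=15: queue=[B,E,C,F,D,H,G,A] q_used=0 → run B
t=16: queue=[B,E,C,F,D,H,G,A] q_used=1 → run B
t=17: queue=[B,E,C,F,D,H,G,A] q_used=2 → run B
t=18: queue=[E,C,F,D,H,G,A,B] q_used=0 → run E
t=19: queue=[E,C,F,D,H,G,A,B] q_used=1 → run E
t=20: queue=[E,C,F,D,H,G,A,B] q_used=2 → run E
t=21: queue=[C,F,D,H,G,A,B,E] q_used=0 → run C
t=22: queue=[C,F,D,H,G,A,B,E] q_used=1 → run C
t=23: queue=[C,F,D,H,G,A,B,E] q_used=2 → run C
t=24: queue=[F,D,H,G,A,B,E,C] q_used=0 → run F
t=25: queue=[F,D,H,G,A,B,E,C] q_used=1 → run F
t=26: queue=[F,D,H,G,A,B,E,C] q_used=2 → run F
t=27: queue=[D,H,G,A,B,E,C,F] q_used=0 → run D
t=28: queue=[D,H,G,A,B,E,C,F] q_used=1 → run D
t=29: queue=[D,H,G,A,B,E,C,F] q_used=2 → run D
t=30: queue=[H,G,A,B,E,C,F] q_used=0 → run H
t=31: queue=[H,G,A,B,E,C,F] q_used=1 → run H
t=32: queue=[H,G,A,B,E,C,F] q_used=2 → run H
t=33: queue=[G,A,B,E,C,F,H] q_used=0 → run G
t=34: queue=[G,A,B,E,C,F,H] q_used=1 → run G
t=35: queue=[A,B,E,C,F,H] q_used=0 → run A
t=36: queue=[B,E,C,F,H] q_used=0 → run B
t=37: queue=[B,E,C,F,H] q_used=1 → run B
t=38: queue=[B,E,C,F,H] q_used=2 → run B
t=39: queue=[E,C,F,H] q_used=0 → run E
t=40: queue=[C,F,H] q_used=0 → run C
t=41: queue=[F,H] q_used=0 → run F
t=42: queue=[F,H] q_used=1 → run F
t=43: queue=[F,H] q_used=2 → run F
t=44: queue=[H,F] q_used=0 → run H
t=45: queue=[H,F] q_used=1 → run H
t=46: queue=[H,F] q_used=2 → run H
t=47: queue=[F,H] q_used=0 → run F
t=48: queue=[H] q_used=0 → run H
t=49: queue=[H] q_used=1 → run H

context switches = 19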